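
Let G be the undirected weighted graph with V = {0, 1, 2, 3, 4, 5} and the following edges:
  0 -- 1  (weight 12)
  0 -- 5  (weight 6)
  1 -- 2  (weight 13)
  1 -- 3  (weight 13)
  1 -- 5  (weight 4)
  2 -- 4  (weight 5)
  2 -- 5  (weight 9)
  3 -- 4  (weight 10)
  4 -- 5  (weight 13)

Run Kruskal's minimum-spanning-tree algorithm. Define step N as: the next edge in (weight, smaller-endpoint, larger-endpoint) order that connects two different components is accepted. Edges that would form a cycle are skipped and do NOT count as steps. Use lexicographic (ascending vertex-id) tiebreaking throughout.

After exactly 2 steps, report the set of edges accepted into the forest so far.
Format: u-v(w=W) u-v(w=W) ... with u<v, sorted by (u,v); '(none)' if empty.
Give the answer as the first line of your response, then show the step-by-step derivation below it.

1-5(w=4) 2-4(w=5)

step 1: add edge 1-5 (w=4); MST = {1-5(w=4)}
step 2: add edge 2-4 (w=5); MST = {1-5(w=4) 2-4(w=5)}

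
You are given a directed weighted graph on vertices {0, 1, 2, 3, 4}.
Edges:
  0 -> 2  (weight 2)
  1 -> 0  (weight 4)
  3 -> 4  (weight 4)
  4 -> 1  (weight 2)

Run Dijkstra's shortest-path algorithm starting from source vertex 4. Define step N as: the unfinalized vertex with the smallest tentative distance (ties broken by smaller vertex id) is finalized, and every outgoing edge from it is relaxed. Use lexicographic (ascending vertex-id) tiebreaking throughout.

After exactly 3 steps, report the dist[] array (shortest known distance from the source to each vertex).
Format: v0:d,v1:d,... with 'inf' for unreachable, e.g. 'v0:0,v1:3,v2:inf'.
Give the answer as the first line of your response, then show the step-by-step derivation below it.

v0:6,v1:2,v2:8,v3:inf,v4:0

step 1: dist = v0:inf,v1:2,v2:inf,v3:inf,v4:0
step 2: dist = v0:6,v1:2,v2:inf,v3:inf,v4:0
step 3: dist = v0:6,v1:2,v2:8,v3:inf,v4:0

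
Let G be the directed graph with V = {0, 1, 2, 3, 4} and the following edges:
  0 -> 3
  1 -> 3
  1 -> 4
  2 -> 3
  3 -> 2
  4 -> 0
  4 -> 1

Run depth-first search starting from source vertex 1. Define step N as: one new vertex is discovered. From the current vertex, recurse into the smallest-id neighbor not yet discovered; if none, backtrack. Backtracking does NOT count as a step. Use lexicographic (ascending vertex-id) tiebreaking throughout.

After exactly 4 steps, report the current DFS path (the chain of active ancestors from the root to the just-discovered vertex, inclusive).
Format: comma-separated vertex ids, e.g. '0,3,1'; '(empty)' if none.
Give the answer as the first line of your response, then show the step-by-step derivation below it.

1,4

step 1: discover 1; path=1; order=1
step 2: discover 3; path=1>3; order=1,3
step 3: discover 2; path=1>3>2; order=1,3,2
step 4: discover 4; path=1>4; order=1,3,2,4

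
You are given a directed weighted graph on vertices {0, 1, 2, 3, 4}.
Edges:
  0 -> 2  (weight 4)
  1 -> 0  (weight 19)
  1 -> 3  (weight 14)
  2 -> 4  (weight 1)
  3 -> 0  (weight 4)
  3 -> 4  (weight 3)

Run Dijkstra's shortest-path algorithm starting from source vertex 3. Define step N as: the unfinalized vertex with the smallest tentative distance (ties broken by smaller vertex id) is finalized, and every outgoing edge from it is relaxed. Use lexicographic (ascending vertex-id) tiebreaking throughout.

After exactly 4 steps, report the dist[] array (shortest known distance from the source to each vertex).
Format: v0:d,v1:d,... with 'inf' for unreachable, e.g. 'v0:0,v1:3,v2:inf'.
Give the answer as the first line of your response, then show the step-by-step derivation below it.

v0:4,v1:inf,v2:8,v3:0,v4:3

step 1: dist = v0:4,v1:inf,v2:inf,v3:0,v4:3
step 2: dist = v0:4,v1:inf,v2:inf,v3:0,v4:3
step 3: dist = v0:4,v1:inf,v2:8,v3:0,v4:3
step 4: dist = v0:4,v1:inf,v2:8,v3:0,v4:3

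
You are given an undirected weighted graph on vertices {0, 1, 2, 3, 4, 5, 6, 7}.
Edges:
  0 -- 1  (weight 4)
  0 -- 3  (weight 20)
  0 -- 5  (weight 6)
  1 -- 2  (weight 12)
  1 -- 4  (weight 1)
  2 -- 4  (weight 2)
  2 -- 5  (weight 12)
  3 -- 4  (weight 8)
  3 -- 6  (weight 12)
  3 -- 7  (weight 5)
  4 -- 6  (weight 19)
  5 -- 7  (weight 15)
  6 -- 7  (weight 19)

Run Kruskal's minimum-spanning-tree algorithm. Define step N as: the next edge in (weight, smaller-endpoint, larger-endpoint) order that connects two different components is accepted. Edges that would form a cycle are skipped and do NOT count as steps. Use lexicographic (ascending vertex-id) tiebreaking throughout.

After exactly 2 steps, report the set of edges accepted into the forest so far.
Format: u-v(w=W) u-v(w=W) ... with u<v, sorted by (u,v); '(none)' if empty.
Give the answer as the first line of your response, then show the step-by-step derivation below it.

1-4(w=1) 2-4(w=2)

step 1: add edge 1-4 (w=1); MST = {1-4(w=1)}
step 2: add edge 2-4 (w=2); MST = {1-4(w=1) 2-4(w=2)}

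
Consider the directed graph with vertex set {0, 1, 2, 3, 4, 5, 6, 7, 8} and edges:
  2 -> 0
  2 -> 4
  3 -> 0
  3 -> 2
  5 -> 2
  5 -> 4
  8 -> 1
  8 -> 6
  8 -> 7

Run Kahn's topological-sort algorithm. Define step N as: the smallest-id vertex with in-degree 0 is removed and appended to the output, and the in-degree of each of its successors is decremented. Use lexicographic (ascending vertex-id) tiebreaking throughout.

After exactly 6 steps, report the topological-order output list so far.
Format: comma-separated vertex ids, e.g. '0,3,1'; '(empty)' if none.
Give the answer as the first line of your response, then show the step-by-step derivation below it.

3,5,2,0,4,8

step 1: output 3; order=[3]; indeg=(1,1,1,0,2,0,1,1,0)
step 2: output 5; order=[3,5]; indeg=(1,1,0,0,1,0,1,1,0)
step 3: output 2; order=[3,5,2]; indeg=(0,1,0,0,0,0,1,1,0)
step 4: output 0; order=[3,5,2,0]; indeg=(0,1,0,0,0,0,1,1,0)
step 5: output 4; order=[3,5,2,0,4]; indeg=(0,1,0,0,0,0,1,1,0)
step 6: output 8; order=[3,5,2,0,4,8]; indeg=(0,0,0,0,0,0,0,0,0)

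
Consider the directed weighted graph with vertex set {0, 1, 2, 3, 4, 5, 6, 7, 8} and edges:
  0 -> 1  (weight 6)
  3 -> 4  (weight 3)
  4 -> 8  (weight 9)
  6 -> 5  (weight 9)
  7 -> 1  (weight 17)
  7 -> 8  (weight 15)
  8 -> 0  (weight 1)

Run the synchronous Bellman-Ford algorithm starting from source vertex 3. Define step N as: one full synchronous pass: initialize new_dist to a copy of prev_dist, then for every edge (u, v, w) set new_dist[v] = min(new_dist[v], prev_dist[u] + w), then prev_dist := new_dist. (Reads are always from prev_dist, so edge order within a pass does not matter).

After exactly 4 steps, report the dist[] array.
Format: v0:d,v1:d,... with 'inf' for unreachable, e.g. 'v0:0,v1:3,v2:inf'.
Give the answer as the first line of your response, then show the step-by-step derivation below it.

v0:13,v1:19,v2:inf,v3:0,v4:3,v5:inf,v6:inf,v7:inf,v8:12

step 1: dist = v0:inf,v1:inf,v2:inf,v3:0,v4:3,v5:inf,v6:inf,v7:inf,v8:inf
step 2: dist = v0:inf,v1:inf,v2:inf,v3:0,v4:3,v5:inf,v6:inf,v7:inf,v8:12
step 3: dist = v0:13,v1:inf,v2:inf,v3:0,v4:3,v5:inf,v6:inf,v7:inf,v8:12
step 4: dist = v0:13,v1:19,v2:inf,v3:0,v4:3,v5:inf,v6:inf,v7:inf,v8:12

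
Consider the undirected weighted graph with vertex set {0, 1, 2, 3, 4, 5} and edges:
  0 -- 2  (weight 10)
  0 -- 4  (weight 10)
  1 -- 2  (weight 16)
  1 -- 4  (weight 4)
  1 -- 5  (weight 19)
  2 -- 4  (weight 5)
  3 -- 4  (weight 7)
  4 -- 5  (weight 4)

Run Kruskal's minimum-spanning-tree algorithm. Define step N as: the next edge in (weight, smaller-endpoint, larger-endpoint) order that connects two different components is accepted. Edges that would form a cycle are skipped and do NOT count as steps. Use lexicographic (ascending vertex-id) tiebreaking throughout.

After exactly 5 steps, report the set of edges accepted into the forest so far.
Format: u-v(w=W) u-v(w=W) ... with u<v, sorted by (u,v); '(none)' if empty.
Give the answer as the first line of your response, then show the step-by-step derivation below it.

0-2(w=10) 1-4(w=4) 2-4(w=5) 3-4(w=7) 4-5(w=4)

step 1: add edge 1-4 (w=4); MST = {1-4(w=4)}
step 2: add edge 4-5 (w=4); MST = {1-4(w=4) 4-5(w=4)}
step 3: add edge 2-4 (w=5); MST = {1-4(w=4) 2-4(w=5) 4-5(w=4)}
step 4: add edge 3-4 (w=7); MST = {1-4(w=4) 2-4(w=5) 3-4(w=7) 4-5(w=4)}
step 5: add edge 0-2 (w=10); MST = {0-2(w=10) 1-4(w=4) 2-4(w=5) 3-4(w=7) 4-5(w=4)}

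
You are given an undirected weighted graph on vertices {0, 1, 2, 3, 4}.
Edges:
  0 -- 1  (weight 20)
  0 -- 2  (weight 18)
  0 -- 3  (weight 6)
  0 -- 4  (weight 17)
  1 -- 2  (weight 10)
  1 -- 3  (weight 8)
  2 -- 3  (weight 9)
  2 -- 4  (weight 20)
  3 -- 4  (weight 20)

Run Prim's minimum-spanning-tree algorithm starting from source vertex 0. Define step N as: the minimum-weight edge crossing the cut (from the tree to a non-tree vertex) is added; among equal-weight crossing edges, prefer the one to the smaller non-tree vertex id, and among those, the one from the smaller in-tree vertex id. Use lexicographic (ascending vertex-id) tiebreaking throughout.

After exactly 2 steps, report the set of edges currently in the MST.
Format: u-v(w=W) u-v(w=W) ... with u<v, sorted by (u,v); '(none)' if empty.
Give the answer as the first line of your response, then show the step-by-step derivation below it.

0-3(w=6) 1-3(w=8)

step 1: add edge 0-3 (w=6); MST = {0-3(w=6)}
step 2: add edge 1-3 (w=8); MST = {0-3(w=6) 1-3(w=8)}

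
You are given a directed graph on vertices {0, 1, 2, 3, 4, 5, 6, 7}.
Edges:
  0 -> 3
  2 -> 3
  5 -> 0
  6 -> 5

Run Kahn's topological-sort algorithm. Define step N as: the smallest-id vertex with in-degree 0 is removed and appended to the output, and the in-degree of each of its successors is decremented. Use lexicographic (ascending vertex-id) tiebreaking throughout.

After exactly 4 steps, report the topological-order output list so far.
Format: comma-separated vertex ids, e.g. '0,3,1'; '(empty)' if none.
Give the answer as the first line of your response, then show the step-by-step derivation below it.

1,2,4,6

step 1: output 1; order=[1]; indeg=(1,0,0,2,0,1,0,0)
step 2: output 2; order=[1,2]; indeg=(1,0,0,1,0,1,0,0)
step 3: output 4; order=[1,2,4]; indeg=(1,0,0,1,0,1,0,0)
step 4: output 6; order=[1,2,4,6]; indeg=(1,0,0,1,0,0,0,0)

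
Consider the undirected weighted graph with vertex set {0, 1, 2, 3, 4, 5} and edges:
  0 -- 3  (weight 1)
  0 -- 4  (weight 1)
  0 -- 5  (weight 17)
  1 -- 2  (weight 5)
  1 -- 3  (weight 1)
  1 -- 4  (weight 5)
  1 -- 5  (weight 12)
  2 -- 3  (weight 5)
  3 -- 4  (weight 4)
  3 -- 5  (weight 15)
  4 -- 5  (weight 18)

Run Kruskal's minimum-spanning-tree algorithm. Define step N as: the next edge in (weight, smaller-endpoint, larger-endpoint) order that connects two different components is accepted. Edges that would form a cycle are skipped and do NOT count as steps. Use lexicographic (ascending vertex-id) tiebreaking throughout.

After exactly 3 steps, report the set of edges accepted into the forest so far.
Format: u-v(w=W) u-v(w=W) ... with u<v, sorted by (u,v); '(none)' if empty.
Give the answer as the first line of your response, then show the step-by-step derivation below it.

0-3(w=1) 0-4(w=1) 1-3(w=1)

step 1: add edge 0-3 (w=1); MST = {0-3(w=1)}
step 2: add edge 0-4 (w=1); MST = {0-3(w=1) 0-4(w=1)}
step 3: add edge 1-3 (w=1); MST = {0-3(w=1) 0-4(w=1) 1-3(w=1)}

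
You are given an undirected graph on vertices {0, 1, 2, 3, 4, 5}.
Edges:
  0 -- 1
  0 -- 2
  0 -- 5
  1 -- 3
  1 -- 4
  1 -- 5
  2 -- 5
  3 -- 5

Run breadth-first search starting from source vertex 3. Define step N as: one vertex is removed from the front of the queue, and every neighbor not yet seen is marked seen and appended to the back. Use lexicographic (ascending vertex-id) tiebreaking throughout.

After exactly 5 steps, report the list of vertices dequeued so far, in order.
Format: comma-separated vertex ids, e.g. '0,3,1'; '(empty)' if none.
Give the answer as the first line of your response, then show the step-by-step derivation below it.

3,1,5,0,4

step 1: dequeue 3; queue=[1,5]; order=3
step 2: dequeue 1; queue=[5,0,4]; order=3,1
step 3: dequeue 5; queue=[0,4,2]; order=3,1,5
step 4: dequeue 0; queue=[4,2]; order=3,1,5,0
step 5: dequeue 4; queue=[2]; order=3,1,5,0,4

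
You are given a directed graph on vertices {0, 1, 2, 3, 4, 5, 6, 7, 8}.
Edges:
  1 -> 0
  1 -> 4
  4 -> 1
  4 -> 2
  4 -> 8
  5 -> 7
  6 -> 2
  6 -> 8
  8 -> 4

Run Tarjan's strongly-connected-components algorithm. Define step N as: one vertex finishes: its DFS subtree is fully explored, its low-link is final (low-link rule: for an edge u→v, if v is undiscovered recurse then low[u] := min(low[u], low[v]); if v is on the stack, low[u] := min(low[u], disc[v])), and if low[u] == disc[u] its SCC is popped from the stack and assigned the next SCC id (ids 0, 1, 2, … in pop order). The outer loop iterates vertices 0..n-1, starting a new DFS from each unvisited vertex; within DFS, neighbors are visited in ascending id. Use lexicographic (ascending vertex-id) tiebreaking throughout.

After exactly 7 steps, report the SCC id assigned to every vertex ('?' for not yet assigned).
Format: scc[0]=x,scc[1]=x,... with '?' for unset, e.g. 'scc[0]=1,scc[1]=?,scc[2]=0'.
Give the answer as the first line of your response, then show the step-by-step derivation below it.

scc[0]=0,scc[1]=2,scc[2]=1,scc[3]=3,scc[4]=2,scc[5]=?,scc[6]=?,scc[7]=4,scc[8]=2

step 1: low=(low[0]=0,low[1]=?,low[2]=?,low[3]=?,low[4]=?,low[5]=?,low[6]=?,low[7]=?,low[8]=?); scc=(scc[0]=0,scc[1]=?,scc[2]=?,scc[3]=?,scc[4]=?,scc[5]=?,scc[6]=?,scc[7]=?,scc[8]=?)
step 2: low=(low[0]=0,low[1]=1,low[2]=3,low[3]=?,low[4]=1,low[5]=?,low[6]=?,low[7]=?,low[8]=?); scc=(scc[0]=0,scc[1]=?,scc[2]=1,scc[3]=?,scc[4]=?,scc[5]=?,scc[6]=?,scc[7]=?,scc[8]=?)
step 3: low=(low[0]=0,low[1]=1,low[2]=3,low[3]=?,low[4]=1,low[5]=?,low[6]=?,low[7]=?,low[8]=2); scc=(scc[0]=0,scc[1]=?,scc[2]=1,scc[3]=?,scc[4]=?,scc[5]=?,scc[6]=?,scc[7]=?,scc[8]=?)
step 4: low=(low[0]=0,low[1]=1,low[2]=3,low[3]=?,low[4]=1,low[5]=?,low[6]=?,low[7]=?,low[8]=2); scc=(scc[0]=0,scc[1]=?,scc[2]=1,scc[3]=?,scc[4]=?,scc[5]=?,scc[6]=?,scc[7]=?,scc[8]=?)
step 5: low=(low[0]=0,low[1]=1,low[2]=3,low[3]=?,low[4]=1,low[5]=?,low[6]=?,low[7]=?,low[8]=2); scc=(scc[0]=0,scc[1]=2,scc[2]=1,scc[3]=?,scc[4]=2,scc[5]=?,scc[6]=?,scc[7]=?,scc[8]=2)
step 6: low=(low[0]=0,low[1]=1,low[2]=3,low[3]=5,low[4]=1,low[5]=?,low[6]=?,low[7]=?,low[8]=2); scc=(scc[0]=0,scc[1]=2,scc[2]=1,scc[3]=3,scc[4]=2,scc[5]=?,scc[6]=?,scc[7]=?,scc[8]=2)
step 7: low=(low[0]=0,low[1]=1,low[2]=3,low[3]=5,low[4]=1,low[5]=6,low[6]=?,low[7]=7,low[8]=2); scc=(scc[0]=0,scc[1]=2,scc[2]=1,scc[3]=3,scc[4]=2,scc[5]=?,scc[6]=?,scc[7]=4,scc[8]=2)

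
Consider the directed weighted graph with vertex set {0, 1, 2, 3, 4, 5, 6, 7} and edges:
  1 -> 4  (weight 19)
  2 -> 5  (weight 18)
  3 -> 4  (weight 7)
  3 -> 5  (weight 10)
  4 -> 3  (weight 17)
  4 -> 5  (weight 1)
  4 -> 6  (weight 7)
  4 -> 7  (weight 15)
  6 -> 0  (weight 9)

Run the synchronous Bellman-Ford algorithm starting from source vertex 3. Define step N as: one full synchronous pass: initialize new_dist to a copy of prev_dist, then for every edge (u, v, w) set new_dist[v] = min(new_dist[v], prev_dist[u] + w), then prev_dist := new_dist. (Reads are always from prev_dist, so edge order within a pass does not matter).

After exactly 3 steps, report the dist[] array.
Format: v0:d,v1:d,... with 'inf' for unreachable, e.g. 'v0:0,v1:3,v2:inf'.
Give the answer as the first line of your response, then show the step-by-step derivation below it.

v0:23,v1:inf,v2:inf,v3:0,v4:7,v5:8,v6:14,v7:22

step 1: dist = v0:inf,v1:inf,v2:inf,v3:0,v4:7,v5:10,v6:inf,v7:inf
step 2: dist = v0:inf,v1:inf,v2:inf,v3:0,v4:7,v5:8,v6:14,v7:22
step 3: dist = v0:23,v1:inf,v2:inf,v3:0,v4:7,v5:8,v6:14,v7:22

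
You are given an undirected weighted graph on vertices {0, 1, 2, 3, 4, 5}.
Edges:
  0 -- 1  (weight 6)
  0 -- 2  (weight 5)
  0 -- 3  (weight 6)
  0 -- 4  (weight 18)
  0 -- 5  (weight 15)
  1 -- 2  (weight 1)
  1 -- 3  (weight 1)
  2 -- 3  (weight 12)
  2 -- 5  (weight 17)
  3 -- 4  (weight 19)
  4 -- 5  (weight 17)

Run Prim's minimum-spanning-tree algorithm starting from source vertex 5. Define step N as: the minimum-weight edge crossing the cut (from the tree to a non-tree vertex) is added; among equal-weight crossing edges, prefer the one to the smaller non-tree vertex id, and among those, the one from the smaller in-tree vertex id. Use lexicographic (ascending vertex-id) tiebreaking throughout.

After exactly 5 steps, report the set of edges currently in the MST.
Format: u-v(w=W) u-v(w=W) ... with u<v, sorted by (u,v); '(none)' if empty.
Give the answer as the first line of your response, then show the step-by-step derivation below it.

0-2(w=5) 0-5(w=15) 1-2(w=1) 1-3(w=1) 4-5(w=17)

step 1: add edge 0-5 (w=15); MST = {0-5(w=15)}
step 2: add edge 0-2 (w=5); MST = {0-2(w=5) 0-5(w=15)}
step 3: add edge 1-2 (w=1); MST = {0-2(w=5) 0-5(w=15) 1-2(w=1)}
step 4: add edge 1-3 (w=1); MST = {0-2(w=5) 0-5(w=15) 1-2(w=1) 1-3(w=1)}
step 5: add edge 4-5 (w=17); MST = {0-2(w=5) 0-5(w=15) 1-2(w=1) 1-3(w=1) 4-5(w=17)}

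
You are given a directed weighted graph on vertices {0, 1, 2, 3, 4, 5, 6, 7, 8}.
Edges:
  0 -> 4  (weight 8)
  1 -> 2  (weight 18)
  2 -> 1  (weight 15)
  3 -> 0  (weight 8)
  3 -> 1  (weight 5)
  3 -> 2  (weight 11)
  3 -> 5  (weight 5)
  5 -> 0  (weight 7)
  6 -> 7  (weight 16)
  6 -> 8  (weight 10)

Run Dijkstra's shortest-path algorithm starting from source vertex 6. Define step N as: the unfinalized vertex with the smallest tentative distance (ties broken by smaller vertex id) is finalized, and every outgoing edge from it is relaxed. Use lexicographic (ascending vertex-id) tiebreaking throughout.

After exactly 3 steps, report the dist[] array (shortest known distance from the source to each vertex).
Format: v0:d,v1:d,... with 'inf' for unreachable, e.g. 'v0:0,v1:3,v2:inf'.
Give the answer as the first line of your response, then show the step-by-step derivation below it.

v0:inf,v1:inf,v2:inf,v3:inf,v4:inf,v5:inf,v6:0,v7:16,v8:10

step 1: dist = v0:inf,v1:inf,v2:inf,v3:inf,v4:inf,v5:inf,v6:0,v7:16,v8:10
step 2: dist = v0:inf,v1:inf,v2:inf,v3:inf,v4:inf,v5:inf,v6:0,v7:16,v8:10
step 3: dist = v0:inf,v1:inf,v2:inf,v3:inf,v4:inf,v5:inf,v6:0,v7:16,v8:10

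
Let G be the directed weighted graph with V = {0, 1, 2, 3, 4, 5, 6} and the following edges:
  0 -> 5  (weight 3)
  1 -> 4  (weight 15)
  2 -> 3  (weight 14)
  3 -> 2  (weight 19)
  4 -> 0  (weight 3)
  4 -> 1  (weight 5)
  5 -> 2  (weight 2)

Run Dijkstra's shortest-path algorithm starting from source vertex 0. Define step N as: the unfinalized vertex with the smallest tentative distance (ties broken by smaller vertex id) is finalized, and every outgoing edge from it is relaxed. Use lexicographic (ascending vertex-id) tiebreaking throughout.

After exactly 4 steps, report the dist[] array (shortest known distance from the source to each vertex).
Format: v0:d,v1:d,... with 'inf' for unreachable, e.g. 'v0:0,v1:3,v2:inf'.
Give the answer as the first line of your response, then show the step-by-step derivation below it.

v0:0,v1:inf,v2:5,v3:19,v4:inf,v5:3,v6:inf

step 1: dist = v0:0,v1:inf,v2:inf,v3:inf,v4:inf,v5:3,v6:inf
step 2: dist = v0:0,v1:inf,v2:5,v3:inf,v4:inf,v5:3,v6:inf
step 3: dist = v0:0,v1:inf,v2:5,v3:19,v4:inf,v5:3,v6:inf
step 4: dist = v0:0,v1:inf,v2:5,v3:19,v4:inf,v5:3,v6:inf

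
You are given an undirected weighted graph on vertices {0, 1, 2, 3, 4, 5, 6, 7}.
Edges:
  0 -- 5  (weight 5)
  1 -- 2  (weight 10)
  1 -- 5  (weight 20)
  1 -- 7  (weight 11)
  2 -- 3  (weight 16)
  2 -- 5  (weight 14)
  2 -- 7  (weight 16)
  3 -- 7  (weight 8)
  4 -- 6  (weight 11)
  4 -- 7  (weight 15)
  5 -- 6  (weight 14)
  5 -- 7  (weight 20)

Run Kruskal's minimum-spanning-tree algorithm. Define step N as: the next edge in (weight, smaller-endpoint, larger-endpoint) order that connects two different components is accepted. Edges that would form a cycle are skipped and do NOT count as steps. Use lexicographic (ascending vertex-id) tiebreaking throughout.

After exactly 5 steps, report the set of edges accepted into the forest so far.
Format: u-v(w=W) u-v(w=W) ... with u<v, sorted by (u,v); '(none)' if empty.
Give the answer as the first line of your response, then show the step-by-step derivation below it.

0-5(w=5) 1-2(w=10) 1-7(w=11) 3-7(w=8) 4-6(w=11)

step 1: add edge 0-5 (w=5); MST = {0-5(w=5)}
step 2: add edge 3-7 (w=8); MST = {0-5(w=5) 3-7(w=8)}
step 3: add edge 1-2 (w=10); MST = {0-5(w=5) 1-2(w=10) 3-7(w=8)}
step 4: add edge 1-7 (w=11); MST = {0-5(w=5) 1-2(w=10) 1-7(w=11) 3-7(w=8)}
step 5: add edge 4-6 (w=11); MST = {0-5(w=5) 1-2(w=10) 1-7(w=11) 3-7(w=8) 4-6(w=11)}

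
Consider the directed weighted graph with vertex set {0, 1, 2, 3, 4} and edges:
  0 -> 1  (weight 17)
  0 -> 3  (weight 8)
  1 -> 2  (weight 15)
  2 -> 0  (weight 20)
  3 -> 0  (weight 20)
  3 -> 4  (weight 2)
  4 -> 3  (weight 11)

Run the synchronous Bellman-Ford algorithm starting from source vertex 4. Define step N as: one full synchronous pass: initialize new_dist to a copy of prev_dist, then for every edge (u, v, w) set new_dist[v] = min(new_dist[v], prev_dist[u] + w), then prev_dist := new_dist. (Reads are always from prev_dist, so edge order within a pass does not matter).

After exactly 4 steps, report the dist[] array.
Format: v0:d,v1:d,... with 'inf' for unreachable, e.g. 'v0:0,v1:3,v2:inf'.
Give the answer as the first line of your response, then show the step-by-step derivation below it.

v0:31,v1:48,v2:63,v3:11,v4:0

step 1: dist = v0:inf,v1:inf,v2:inf,v3:11,v4:0
step 2: dist = v0:31,v1:inf,v2:inf,v3:11,v4:0
step 3: dist = v0:31,v1:48,v2:inf,v3:11,v4:0
step 4: dist = v0:31,v1:48,v2:63,v3:11,v4:0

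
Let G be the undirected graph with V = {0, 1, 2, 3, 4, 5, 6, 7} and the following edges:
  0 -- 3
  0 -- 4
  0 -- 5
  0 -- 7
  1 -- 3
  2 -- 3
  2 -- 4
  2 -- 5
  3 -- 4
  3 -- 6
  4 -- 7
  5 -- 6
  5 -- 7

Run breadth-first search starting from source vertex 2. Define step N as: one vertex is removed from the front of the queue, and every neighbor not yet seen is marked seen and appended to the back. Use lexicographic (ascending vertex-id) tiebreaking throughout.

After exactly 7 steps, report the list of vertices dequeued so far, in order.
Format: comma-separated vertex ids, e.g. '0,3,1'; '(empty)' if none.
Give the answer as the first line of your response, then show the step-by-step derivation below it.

2,3,4,5,0,1,6

step 1: dequeue 2; queue=[3,4,5]; order=2
step 2: dequeue 3; queue=[4,5,0,1,6]; order=2,3
step 3: dequeue 4; queue=[5,0,1,6,7]; order=2,3,4
step 4: dequeue 5; queue=[0,1,6,7]; order=2,3,4,5
step 5: dequeue 0; queue=[1,6,7]; order=2,3,4,5,0
step 6: dequeue 1; queue=[6,7]; order=2,3,4,5,0,1
step 7: dequeue 6; queue=[7]; order=2,3,4,5,0,1,6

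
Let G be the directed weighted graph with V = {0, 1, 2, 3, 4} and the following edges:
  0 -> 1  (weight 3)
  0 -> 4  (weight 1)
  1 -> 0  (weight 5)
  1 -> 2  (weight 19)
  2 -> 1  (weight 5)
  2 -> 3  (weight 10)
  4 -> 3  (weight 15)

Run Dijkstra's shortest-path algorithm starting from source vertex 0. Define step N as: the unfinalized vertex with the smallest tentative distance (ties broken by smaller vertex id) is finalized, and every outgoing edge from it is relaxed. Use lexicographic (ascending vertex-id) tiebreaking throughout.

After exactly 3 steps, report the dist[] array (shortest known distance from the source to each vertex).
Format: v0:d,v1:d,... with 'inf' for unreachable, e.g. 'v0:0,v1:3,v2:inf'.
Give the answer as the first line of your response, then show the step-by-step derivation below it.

v0:0,v1:3,v2:22,v3:16,v4:1

step 1: dist = v0:0,v1:3,v2:inf,v3:inf,v4:1
step 2: dist = v0:0,v1:3,v2:inf,v3:16,v4:1
step 3: dist = v0:0,v1:3,v2:22,v3:16,v4:1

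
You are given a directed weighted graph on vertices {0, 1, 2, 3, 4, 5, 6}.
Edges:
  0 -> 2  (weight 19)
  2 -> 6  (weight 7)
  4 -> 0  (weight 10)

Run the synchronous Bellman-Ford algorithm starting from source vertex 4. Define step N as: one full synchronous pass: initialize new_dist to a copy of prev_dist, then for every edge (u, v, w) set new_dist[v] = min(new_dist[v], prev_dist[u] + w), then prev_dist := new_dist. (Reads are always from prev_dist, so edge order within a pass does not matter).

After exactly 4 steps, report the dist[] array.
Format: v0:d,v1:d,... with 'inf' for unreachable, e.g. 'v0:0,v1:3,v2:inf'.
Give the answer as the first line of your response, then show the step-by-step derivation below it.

v0:10,v1:inf,v2:29,v3:inf,v4:0,v5:inf,v6:36

step 1: dist = v0:10,v1:inf,v2:inf,v3:inf,v4:0,v5:inf,v6:inf
step 2: dist = v0:10,v1:inf,v2:29,v3:inf,v4:0,v5:inf,v6:inf
step 3: dist = v0:10,v1:inf,v2:29,v3:inf,v4:0,v5:inf,v6:36
step 4: dist = v0:10,v1:inf,v2:29,v3:inf,v4:0,v5:inf,v6:36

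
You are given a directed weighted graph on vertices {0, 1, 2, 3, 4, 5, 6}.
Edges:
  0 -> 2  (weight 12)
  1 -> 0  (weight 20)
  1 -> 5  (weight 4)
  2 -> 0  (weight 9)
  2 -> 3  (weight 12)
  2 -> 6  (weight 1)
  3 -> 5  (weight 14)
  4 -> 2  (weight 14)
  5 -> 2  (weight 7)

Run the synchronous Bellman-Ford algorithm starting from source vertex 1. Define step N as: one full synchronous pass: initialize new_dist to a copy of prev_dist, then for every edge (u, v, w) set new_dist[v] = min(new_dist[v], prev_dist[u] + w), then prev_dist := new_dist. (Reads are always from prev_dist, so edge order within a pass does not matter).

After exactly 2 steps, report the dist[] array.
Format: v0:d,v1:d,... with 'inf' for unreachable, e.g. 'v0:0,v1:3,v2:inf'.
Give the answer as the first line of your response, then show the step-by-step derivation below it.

v0:20,v1:0,v2:11,v3:inf,v4:inf,v5:4,v6:inf

step 1: dist = v0:20,v1:0,v2:inf,v3:inf,v4:inf,v5:4,v6:inf
step 2: dist = v0:20,v1:0,v2:11,v3:inf,v4:inf,v5:4,v6:inf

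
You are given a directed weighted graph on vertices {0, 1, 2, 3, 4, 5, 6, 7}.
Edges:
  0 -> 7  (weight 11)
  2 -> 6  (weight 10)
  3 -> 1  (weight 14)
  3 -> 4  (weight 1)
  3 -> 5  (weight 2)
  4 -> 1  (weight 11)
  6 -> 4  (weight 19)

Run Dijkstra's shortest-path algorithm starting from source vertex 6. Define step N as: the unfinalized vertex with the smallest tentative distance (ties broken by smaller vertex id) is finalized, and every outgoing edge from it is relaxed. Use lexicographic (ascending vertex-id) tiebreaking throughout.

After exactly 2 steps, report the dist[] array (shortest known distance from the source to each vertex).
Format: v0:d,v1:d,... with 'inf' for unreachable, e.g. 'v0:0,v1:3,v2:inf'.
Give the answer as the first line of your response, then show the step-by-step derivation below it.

v0:inf,v1:30,v2:inf,v3:inf,v4:19,v5:inf,v6:0,v7:inf

step 1: dist = v0:inf,v1:inf,v2:inf,v3:inf,v4:19,v5:inf,v6:0,v7:inf
step 2: dist = v0:inf,v1:30,v2:inf,v3:inf,v4:19,v5:inf,v6:0,v7:inf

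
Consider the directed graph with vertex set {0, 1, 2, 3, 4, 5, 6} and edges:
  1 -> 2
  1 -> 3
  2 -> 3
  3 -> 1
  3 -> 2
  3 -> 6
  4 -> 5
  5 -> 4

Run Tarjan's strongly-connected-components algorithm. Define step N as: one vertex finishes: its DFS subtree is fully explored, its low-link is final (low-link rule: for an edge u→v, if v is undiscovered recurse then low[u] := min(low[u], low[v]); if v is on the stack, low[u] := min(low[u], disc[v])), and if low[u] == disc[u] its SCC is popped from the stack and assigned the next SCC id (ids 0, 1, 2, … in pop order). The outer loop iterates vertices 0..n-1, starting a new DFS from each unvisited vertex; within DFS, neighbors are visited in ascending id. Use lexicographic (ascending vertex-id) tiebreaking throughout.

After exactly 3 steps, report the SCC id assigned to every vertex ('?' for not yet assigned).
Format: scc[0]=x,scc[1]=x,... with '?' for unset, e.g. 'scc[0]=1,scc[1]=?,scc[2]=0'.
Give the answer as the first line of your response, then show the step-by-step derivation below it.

scc[0]=0,scc[1]=?,scc[2]=?,scc[3]=?,scc[4]=?,scc[5]=?,scc[6]=1

step 1: low=(low[0]=0,low[1]=?,low[2]=?,low[3]=?,low[4]=?,low[5]=?,low[6]=?); scc=(scc[0]=0,scc[1]=?,scc[2]=?,scc[3]=?,scc[4]=?,scc[5]=?,scc[6]=?)
step 2: low=(low[0]=0,low[1]=1,low[2]=2,low[3]=1,low[4]=?,low[5]=?,low[6]=4); scc=(scc[0]=0,scc[1]=?,scc[2]=?,scc[3]=?,scc[4]=?,scc[5]=?,scc[6]=1)
step 3: low=(low[0]=0,low[1]=1,low[2]=2,low[3]=1,low[4]=?,low[5]=?,low[6]=4); scc=(scc[0]=0,scc[1]=?,scc[2]=?,scc[3]=?,scc[4]=?,scc[5]=?,scc[6]=1)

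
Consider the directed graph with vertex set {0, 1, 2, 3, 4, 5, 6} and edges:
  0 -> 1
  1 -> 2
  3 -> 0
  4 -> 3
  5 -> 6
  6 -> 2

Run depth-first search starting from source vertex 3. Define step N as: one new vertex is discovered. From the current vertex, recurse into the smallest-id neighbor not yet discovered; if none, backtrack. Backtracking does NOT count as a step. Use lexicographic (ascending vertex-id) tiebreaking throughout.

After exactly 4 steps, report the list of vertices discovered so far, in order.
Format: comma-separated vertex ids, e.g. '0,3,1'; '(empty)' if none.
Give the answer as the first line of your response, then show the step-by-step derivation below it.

3,0,1,2

step 1: discover 3; path=3; order=3
step 2: discover 0; path=3>0; order=3,0
step 3: discover 1; path=3>0>1; order=3,0,1
step 4: discover 2; path=3>0>1>2; order=3,0,1,2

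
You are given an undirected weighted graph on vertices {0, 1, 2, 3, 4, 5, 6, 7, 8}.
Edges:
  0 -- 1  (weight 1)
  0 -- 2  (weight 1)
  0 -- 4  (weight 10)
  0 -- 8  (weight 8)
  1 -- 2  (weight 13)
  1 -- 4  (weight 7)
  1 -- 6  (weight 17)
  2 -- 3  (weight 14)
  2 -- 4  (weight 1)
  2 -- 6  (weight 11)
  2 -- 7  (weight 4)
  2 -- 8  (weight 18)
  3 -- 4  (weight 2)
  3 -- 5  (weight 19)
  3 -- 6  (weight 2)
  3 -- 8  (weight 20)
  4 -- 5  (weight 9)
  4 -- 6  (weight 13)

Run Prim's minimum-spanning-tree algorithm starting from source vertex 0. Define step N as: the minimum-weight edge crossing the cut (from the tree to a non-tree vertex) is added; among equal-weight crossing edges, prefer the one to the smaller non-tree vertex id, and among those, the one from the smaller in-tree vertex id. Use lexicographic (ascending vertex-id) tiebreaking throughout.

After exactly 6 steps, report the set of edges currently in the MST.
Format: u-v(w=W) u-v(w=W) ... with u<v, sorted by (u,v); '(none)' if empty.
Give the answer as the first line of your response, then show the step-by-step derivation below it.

0-1(w=1) 0-2(w=1) 2-4(w=1) 2-7(w=4) 3-4(w=2) 3-6(w=2)

step 1: add edge 0-1 (w=1); MST = {0-1(w=1)}
step 2: add edge 0-2 (w=1); MST = {0-1(w=1) 0-2(w=1)}
step 3: add edge 2-4 (w=1); MST = {0-1(w=1) 0-2(w=1) 2-4(w=1)}
step 4: add edge 3-4 (w=2); MST = {0-1(w=1) 0-2(w=1) 2-4(w=1) 3-4(w=2)}
step 5: add edge 3-6 (w=2); MST = {0-1(w=1) 0-2(w=1) 2-4(w=1) 3-4(w=2) 3-6(w=2)}
step 6: add edge 2-7 (w=4); MST = {0-1(w=1) 0-2(w=1) 2-4(w=1) 2-7(w=4) 3-4(w=2) 3-6(w=2)}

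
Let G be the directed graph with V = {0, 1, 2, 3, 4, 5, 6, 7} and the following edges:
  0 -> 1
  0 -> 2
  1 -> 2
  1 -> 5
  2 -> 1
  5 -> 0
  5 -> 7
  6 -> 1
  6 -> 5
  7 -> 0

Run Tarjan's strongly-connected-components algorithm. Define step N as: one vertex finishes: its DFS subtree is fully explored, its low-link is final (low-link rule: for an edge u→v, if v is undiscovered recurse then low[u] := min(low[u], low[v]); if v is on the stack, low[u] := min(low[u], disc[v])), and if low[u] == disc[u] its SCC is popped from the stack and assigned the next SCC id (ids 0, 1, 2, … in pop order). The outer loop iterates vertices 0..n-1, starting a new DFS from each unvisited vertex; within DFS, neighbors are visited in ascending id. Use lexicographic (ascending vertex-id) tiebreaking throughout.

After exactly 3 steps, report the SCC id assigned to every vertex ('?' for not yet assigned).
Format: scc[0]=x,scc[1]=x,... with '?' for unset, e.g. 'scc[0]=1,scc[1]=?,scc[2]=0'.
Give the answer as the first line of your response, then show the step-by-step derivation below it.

scc[0]=?,scc[1]=?,scc[2]=?,scc[3]=?,scc[4]=?,scc[5]=?,scc[6]=?,scc[7]=?

step 1: low=(low[0]=0,low[1]=1,low[2]=1,low[3]=?,low[4]=?,low[5]=?,low[6]=?,low[7]=?); scc=(scc[0]=?,scc[1]=?,scc[2]=?,scc[3]=?,scc[4]=?,scc[5]=?,scc[6]=?,scc[7]=?)
step 2: low=(low[0]=0,low[1]=1,low[2]=1,low[3]=?,low[4]=?,low[5]=0,low[6]=?,low[7]=0); scc=(scc[0]=?,scc[1]=?,scc[2]=?,scc[3]=?,scc[4]=?,scc[5]=?,scc[6]=?,scc[7]=?)
step 3: low=(low[0]=0,low[1]=1,low[2]=1,low[3]=?,low[4]=?,low[5]=0,low[6]=?,low[7]=0); scc=(scc[0]=?,scc[1]=?,scc[2]=?,scc[3]=?,scc[4]=?,scc[5]=?,scc[6]=?,scc[7]=?)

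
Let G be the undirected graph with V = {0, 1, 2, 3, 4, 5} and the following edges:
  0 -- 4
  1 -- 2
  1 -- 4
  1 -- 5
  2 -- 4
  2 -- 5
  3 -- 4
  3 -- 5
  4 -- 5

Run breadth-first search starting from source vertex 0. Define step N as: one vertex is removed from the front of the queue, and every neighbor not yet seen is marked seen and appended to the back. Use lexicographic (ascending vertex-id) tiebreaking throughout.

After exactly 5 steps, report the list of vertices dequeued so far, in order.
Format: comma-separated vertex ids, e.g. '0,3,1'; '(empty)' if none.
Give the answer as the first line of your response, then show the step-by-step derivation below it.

0,4,1,2,3

step 1: dequeue 0; queue=[4]; order=0
step 2: dequeue 4; queue=[1,2,3,5]; order=0,4
step 3: dequeue 1; queue=[2,3,5]; order=0,4,1
step 4: dequeue 2; queue=[3,5]; order=0,4,1,2
step 5: dequeue 3; queue=[5]; order=0,4,1,2,3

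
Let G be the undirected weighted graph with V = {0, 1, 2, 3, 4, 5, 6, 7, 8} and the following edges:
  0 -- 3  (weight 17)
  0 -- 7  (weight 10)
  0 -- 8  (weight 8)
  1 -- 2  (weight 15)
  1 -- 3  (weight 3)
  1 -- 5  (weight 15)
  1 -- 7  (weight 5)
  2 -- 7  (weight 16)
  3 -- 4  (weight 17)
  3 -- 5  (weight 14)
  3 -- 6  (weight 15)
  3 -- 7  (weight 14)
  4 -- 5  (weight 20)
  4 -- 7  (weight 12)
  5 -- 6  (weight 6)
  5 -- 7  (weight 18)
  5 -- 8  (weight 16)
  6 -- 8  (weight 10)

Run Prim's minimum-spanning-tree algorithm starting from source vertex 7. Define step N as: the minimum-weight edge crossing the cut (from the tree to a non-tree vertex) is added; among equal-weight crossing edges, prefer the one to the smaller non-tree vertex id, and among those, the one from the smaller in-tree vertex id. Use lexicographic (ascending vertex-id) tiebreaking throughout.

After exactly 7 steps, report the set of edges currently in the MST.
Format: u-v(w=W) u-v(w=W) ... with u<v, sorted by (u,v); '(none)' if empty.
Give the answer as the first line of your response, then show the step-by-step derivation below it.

0-7(w=10) 0-8(w=8) 1-3(w=3) 1-7(w=5) 4-7(w=12) 5-6(w=6) 6-8(w=10)

step 1: add edge 1-7 (w=5); MST = {1-7(w=5)}
step 2: add edge 1-3 (w=3); MST = {1-3(w=3) 1-7(w=5)}
step 3: add edge 0-7 (w=10); MST = {0-7(w=10) 1-3(w=3) 1-7(w=5)}
step 4: add edge 0-8 (w=8); MST = {0-7(w=10) 0-8(w=8) 1-3(w=3) 1-7(w=5)}
step 5: add edge 6-8 (w=10); MST = {0-7(w=10) 0-8(w=8) 1-3(w=3) 1-7(w=5) 6-8(w=10)}
step 6: add edge 5-6 (w=6); MST = {0-7(w=10) 0-8(w=8) 1-3(w=3) 1-7(w=5) 5-6(w=6) 6-8(w=10)}
step 7: add edge 4-7 (w=12); MST = {0-7(w=10) 0-8(w=8) 1-3(w=3) 1-7(w=5) 4-7(w=12) 5-6(w=6) 6-8(w=10)}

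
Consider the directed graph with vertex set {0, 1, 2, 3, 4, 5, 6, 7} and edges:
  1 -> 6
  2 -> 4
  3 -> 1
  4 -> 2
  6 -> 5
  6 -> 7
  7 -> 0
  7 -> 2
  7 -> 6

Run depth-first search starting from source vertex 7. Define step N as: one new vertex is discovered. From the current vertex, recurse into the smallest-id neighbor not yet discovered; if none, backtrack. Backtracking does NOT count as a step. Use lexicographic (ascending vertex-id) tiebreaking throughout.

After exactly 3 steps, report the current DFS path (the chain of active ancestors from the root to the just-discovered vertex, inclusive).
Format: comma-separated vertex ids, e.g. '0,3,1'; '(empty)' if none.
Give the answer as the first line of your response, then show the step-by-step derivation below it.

7,2

step 1: discover 7; path=7; order=7
step 2: discover 0; path=7>0; order=7,0
step 3: discover 2; path=7>2; order=7,0,2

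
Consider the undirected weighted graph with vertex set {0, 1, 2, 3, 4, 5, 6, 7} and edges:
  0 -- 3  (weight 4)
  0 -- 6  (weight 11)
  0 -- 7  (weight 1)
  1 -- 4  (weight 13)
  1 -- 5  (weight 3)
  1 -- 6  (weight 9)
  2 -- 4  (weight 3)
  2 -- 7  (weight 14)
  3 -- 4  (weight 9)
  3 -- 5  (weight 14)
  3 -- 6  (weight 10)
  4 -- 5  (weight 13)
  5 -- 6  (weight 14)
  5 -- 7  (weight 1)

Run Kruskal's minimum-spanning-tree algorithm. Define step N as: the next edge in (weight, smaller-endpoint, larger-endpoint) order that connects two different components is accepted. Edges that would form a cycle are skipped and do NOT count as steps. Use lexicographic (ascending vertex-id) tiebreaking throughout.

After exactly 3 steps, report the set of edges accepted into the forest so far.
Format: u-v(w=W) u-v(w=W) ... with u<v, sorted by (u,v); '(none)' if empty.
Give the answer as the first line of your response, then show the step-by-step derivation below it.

0-7(w=1) 1-5(w=3) 5-7(w=1)

step 1: add edge 0-7 (w=1); MST = {0-7(w=1)}
step 2: add edge 5-7 (w=1); MST = {0-7(w=1) 5-7(w=1)}
step 3: add edge 1-5 (w=3); MST = {0-7(w=1) 1-5(w=3) 5-7(w=1)}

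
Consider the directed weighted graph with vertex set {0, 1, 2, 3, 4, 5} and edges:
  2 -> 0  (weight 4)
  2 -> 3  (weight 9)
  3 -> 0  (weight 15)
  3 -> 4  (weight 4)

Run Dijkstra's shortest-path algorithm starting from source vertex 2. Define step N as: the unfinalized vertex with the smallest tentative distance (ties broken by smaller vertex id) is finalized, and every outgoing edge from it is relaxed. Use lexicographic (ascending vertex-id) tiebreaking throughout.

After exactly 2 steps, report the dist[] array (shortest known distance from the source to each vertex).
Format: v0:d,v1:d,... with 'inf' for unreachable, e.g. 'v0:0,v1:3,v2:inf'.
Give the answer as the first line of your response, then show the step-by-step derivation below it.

v0:4,v1:inf,v2:0,v3:9,v4:inf,v5:inf

step 1: dist = v0:4,v1:inf,v2:0,v3:9,v4:inf,v5:inf
step 2: dist = v0:4,v1:inf,v2:0,v3:9,v4:inf,v5:inf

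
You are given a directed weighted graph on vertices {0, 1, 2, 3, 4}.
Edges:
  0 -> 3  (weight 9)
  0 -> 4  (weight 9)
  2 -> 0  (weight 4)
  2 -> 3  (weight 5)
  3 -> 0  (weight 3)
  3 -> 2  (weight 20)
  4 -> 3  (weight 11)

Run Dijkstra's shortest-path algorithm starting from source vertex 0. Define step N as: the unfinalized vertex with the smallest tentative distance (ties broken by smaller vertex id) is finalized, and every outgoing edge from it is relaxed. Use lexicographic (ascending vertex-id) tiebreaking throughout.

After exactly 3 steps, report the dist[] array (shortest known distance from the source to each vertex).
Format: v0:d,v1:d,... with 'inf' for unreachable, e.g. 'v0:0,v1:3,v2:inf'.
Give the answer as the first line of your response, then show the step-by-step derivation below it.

v0:0,v1:inf,v2:29,v3:9,v4:9

step 1: dist = v0:0,v1:inf,v2:inf,v3:9,v4:9
step 2: dist = v0:0,v1:inf,v2:29,v3:9,v4:9
step 3: dist = v0:0,v1:inf,v2:29,v3:9,v4:9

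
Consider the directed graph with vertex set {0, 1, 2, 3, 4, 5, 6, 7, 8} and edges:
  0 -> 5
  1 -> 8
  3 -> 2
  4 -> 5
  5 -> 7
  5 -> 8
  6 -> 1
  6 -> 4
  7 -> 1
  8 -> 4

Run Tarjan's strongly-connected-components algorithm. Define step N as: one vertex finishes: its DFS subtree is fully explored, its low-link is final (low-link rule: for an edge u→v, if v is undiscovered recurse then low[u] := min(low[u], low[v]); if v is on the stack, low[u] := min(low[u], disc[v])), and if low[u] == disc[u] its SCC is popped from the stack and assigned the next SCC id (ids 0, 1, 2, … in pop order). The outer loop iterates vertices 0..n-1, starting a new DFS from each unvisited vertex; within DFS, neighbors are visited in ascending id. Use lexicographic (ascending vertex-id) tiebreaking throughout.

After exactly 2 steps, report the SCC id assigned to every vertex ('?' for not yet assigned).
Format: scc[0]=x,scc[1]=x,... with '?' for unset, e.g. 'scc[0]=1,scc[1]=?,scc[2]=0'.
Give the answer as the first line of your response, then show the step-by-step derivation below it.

scc[0]=?,scc[1]=?,scc[2]=?,scc[3]=?,scc[4]=?,scc[5]=?,scc[6]=?,scc[7]=?,scc[8]=?

step 1: low=(low[0]=0,low[1]=3,low[2]=?,low[3]=?,low[4]=1,low[5]=1,low[6]=?,low[7]=2,low[8]=4); scc=(scc[0]=?,scc[1]=?,scc[2]=?,scc[3]=?,scc[4]=?,scc[5]=?,scc[6]=?,scc[7]=?,scc[8]=?)
step 2: low=(low[0]=0,low[1]=3,low[2]=?,low[3]=?,low[4]=1,low[5]=1,low[6]=?,low[7]=2,low[8]=1); scc=(scc[0]=?,scc[1]=?,scc[2]=?,scc[3]=?,scc[4]=?,scc[5]=?,scc[6]=?,scc[7]=?,scc[8]=?)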